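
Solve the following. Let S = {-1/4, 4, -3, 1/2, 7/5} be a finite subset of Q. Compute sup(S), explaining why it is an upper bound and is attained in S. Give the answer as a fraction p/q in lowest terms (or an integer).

S is finite, so sup(S) = max(S).
Sorted decreasing:
4, 7/5, 1/2, -1/4, -3
The extremum is 4.
For every x in S, x <= 4. And 4 is in S, so it is attained.
Therefore sup(S) = 4.

4


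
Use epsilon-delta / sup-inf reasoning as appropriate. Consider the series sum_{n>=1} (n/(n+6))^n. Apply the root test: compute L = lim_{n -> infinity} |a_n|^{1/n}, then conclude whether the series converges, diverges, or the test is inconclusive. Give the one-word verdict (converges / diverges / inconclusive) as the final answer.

Let a_n denote the general term. Form |a_n|^(1/n) and simplify:
|a_n|^(1/n) = n/(n + 6)
Take the limit as n -> infinity: L = 1.
Since L = 1, the root test is inconclusive. (In fact a_n = (n/(n+6))^n -> e^(-6) != 0, so the nth-term test shows divergence; but the root test itself gives no conclusion.)

inconclusive


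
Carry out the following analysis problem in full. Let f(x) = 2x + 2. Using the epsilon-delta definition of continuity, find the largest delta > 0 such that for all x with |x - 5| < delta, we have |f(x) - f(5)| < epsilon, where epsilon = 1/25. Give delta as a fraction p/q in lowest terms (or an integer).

We compute f(5) = 2*(5) + 2 = 12.
|f(x) - f(5)| = |2x + 2 - (12)| = |2(x - 5)| = 2|x - 5|.
We need 2|x - 5| < 1/25, i.e. |x - 5| < 1/25 / 2 = 1/50.
So any delta <= 1/50 works. Conversely, if delta > 1/50, then x = 5 + 1/50 satisfies |x - 5| = 1/50 < delta but |f(x) - f(5)| = 2 * 1/50 = 1/25, which is not < 1/25; so no larger delta works.
Hence the largest such delta is 1/50.

1/50


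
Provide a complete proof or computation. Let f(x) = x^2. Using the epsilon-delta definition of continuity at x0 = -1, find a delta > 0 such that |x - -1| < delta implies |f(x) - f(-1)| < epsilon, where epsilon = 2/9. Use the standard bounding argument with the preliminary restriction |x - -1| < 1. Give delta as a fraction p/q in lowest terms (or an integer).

Factor: |x^2 - (-1)^2| = |x - -1| * |x + -1|.
Impose |x - -1| < 1 first. Then |x + -1| = |(x - -1) + 2*(-1)| <= |x - -1| + 2*|-1| < 1 + 2 = 3.
So |x^2 - (-1)^2| < delta * 3.
We need delta * 3 <= 2/9, i.e. delta <= 2/9/3 = 2/27.
Since 2/27 < 1, this is tighter than 1; take delta = 2/27.
So delta = 2/27 works.

2/27


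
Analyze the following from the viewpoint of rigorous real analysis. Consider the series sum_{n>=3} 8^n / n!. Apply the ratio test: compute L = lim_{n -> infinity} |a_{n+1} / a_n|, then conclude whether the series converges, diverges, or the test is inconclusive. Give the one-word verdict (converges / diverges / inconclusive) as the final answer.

Let a_n denote the general term. Form the ratio a_{n+1}/a_n and simplify:
a_{n+1}/a_n = 8/(n + 1)
Take the limit as n -> infinity: L = 0.
Since L = 0 < 1, the ratio test implies the series converges.

converges


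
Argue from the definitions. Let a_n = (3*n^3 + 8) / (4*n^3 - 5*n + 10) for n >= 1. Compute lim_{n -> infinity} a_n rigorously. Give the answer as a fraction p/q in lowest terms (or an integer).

Divide numerator and denominator by n^3, the highest power:
numerator / n^3 = 3 + 8/n^3
denominator / n^3 = 4 - 5/n^2 + 10/n^3
As n -> infinity, all terms of the form c/n^k (k >= 1) tend to 0.
So numerator / n^3 -> 3 and denominator / n^3 -> 4.
Therefore lim a_n = 3/4.

3/4


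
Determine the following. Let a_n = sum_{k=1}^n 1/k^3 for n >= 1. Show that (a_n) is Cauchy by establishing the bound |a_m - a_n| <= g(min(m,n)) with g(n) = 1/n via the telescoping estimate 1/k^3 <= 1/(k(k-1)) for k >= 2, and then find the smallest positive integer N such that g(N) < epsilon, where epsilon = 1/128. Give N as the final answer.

For m > n >= 1: |a_m - a_n| = sum_{k=n+1}^m 1/k^3.
Use 1/k^3 <= 1/(k(k-1)) = 1/(k-1) - 1/k for k >= 2 (which holds since k^3 >= k^2 >= k(k-1) for k >= 2):
sum_{k=n+1}^m 1/k^3 <= sum_{k=n+1}^m (1/(k-1) - 1/k) = 1/n - 1/m <= 1/n.
By symmetry the same bound holds with n,m swapped, so |a_m - a_n| <= 1/min(m,n) = g(min(m,n)). Since g(n) -> 0, (a_n) is Cauchy.
Now solve g(N) < 1/128: 1/N < 1/128 <=> N > 1/(1/128) = 128.
The smallest integer strictly greater than 128 is N = 129.
Check: g(129) = 1/129 < 1/128; g(128) = 1/128 >= 1/128. So N = 129.

129


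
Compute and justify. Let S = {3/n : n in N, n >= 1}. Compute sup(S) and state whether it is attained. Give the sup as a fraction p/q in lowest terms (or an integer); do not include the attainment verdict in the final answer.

Analysis:
- Values: 3, 3/2, 1, 3/4, ... strictly decreasing.
- The maximum is 3 (n=1); sup = 3 (attained).
- The set is bounded below by 0; 3/n -> 0 so 0 is the greatest lower bound.
- 0 is not in the set, so inf = 0 is not attained.
Conclusion: sup(S) = 3, attained in S.

3


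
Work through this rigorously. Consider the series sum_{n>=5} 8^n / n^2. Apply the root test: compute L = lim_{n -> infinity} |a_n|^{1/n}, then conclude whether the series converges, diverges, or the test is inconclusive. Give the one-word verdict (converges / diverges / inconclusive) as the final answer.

Let a_n denote the general term. Form |a_n|^(1/n) and simplify:
|a_n|^(1/n) = 8/n^(2/n)
Take the limit as n -> infinity: L = 8.
Since L = 8 > 1, the root test implies divergence.

diverges


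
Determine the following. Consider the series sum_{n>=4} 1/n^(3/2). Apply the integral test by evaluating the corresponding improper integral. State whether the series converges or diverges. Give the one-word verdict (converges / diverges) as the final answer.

Let f(x) = x^(-3/2). Then f is positive, continuous, and decreasing on [4, infinity), so the integral test applies.
Compute the improper integral int_{4}^infinity f(x) dx:
  antiderivative F(x) = -2/sqrt(x).
  As x -> infinity, F(x) -> 0 (since p = 3/2 > 1).
  So int = F(infinity) - F(4) = 0 - (-1) = 1.
  Finite, so by the integral test, the series converges.

converges


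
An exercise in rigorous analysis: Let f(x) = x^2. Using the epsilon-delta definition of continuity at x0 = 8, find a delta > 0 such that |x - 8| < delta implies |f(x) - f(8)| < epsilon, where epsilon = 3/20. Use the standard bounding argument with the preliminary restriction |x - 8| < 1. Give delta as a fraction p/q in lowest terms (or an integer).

Factor: |x^2 - (8)^2| = |x - 8| * |x + 8|.
Impose |x - 8| < 1 first. Then |x + 8| = |(x - 8) + 2*(8)| <= |x - 8| + 2*|8| < 1 + 16 = 17.
So |x^2 - (8)^2| < delta * 17.
We need delta * 17 <= 3/20, i.e. delta <= 3/20/17 = 3/340.
Since 3/340 < 1, this is tighter than 1; take delta = 3/340.
So delta = 3/340 works.

3/340


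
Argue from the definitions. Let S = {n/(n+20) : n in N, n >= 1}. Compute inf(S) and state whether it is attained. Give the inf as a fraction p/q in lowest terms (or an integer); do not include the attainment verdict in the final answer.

Analysis:
- Values: 1/21, 1/11, 3/23, 1/6, ... strictly increasing.
- Minimum is 1/21 (n=1); inf = 1/21 (attained).
- n/(n+20) = 1 - 20/(n+20) -> 1 from below as n -> infinity, and never equals 1.
- So sup = 1 (not attained).
Conclusion: inf(S) = 1/21, attained in S.

1/21


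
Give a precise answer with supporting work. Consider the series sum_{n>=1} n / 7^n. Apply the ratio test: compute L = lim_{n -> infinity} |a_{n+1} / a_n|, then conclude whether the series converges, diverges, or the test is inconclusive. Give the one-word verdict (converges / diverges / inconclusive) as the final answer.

Let a_n denote the general term. Form the ratio a_{n+1}/a_n and simplify:
a_{n+1}/a_n = (n + 1)/(7*n)
Take the limit as n -> infinity: L = 1/7.
Since L = 1/7 < 1, the ratio test implies the series converges.

converges


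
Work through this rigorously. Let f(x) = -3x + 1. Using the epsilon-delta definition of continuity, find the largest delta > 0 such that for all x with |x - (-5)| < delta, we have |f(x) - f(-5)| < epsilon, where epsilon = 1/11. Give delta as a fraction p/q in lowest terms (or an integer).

We compute f(-5) = -3*(-5) + 1 = 16.
|f(x) - f(-5)| = |-3x + 1 - (16)| = |-3(x - (-5))| = 3|x - (-5)|.
We need 3|x - (-5)| < 1/11, i.e. |x - (-5)| < 1/11 / 3 = 1/33.
So any delta <= 1/33 works. Conversely, if delta > 1/33, then x = -5 + 1/33 satisfies |x - (-5)| = 1/33 < delta but |f(x) - f(-5)| = 3 * 1/33 = 1/11, which is not < 1/11; so no larger delta works.
Hence the largest such delta is 1/33.

1/33


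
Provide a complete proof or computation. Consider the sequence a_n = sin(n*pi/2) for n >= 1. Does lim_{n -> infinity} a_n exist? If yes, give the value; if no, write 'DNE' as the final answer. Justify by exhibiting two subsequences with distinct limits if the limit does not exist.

Examine the behaviour of a_n along subsequences.
a_{4k+1} = sin(pi/2 + 2k*pi) = 1 -> 1. a_{4k+3} = sin(3pi/2 + 2k*pi) = -1 -> -1.
Since these two subsequential limits are 1 and -1, distinct, the full sequence cannot converge (a convergent sequence has all subsequences tending to the same limit). So lim a_n does not exist.

DNE


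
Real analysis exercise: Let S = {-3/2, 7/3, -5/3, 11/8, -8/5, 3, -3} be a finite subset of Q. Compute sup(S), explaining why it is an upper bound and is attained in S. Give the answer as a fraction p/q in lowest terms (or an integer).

S is finite, so sup(S) = max(S).
Sorted decreasing:
3, 7/3, 11/8, -3/2, -8/5, -5/3, -3
The extremum is 3.
For every x in S, x <= 3. And 3 is in S, so it is attained.
Therefore sup(S) = 3.

3


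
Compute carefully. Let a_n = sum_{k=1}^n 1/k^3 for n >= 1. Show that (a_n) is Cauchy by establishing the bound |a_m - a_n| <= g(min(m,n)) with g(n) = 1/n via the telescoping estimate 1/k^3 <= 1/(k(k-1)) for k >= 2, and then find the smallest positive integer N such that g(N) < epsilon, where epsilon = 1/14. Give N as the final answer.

For m > n >= 1: |a_m - a_n| = sum_{k=n+1}^m 1/k^3.
Use 1/k^3 <= 1/(k(k-1)) = 1/(k-1) - 1/k for k >= 2 (which holds since k^3 >= k^2 >= k(k-1) for k >= 2):
sum_{k=n+1}^m 1/k^3 <= sum_{k=n+1}^m (1/(k-1) - 1/k) = 1/n - 1/m <= 1/n.
By symmetry the same bound holds with n,m swapped, so |a_m - a_n| <= 1/min(m,n) = g(min(m,n)). Since g(n) -> 0, (a_n) is Cauchy.
Now solve g(N) < 1/14: 1/N < 1/14 <=> N > 1/(1/14) = 14.
The smallest integer strictly greater than 14 is N = 15.
Check: g(15) = 1/15 < 1/14; g(14) = 1/14 >= 1/14. So N = 15.

15


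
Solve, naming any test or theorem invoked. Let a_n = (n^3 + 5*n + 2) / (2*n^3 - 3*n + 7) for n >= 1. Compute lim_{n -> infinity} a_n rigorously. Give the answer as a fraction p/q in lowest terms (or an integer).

Divide numerator and denominator by n^3, the highest power:
numerator / n^3 = 1 + 5/n^2 + 2/n^3
denominator / n^3 = 2 - 3/n^2 + 7/n^3
As n -> infinity, all terms of the form c/n^k (k >= 1) tend to 0.
So numerator / n^3 -> 1 and denominator / n^3 -> 2.
Therefore lim a_n = 1/2.

1/2


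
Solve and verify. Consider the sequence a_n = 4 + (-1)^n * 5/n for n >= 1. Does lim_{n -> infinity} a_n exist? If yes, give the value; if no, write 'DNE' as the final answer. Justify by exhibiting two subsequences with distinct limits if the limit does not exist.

Examine the behaviour of a_n along subsequences.
Even-n subsequence a_{2k} = 4 + 5/(2k) -> 4. Odd-n subsequence a_{2k+1} = 4 - 5/(2k+1) -> 4. Both tend to 4, which suggests the limit is 4; verify directly.
|a_n - 4| = |(-1)^n * 5/n| = 5/n for every n >= 1.
Given epsilon > 0, choose a positive integer N > 5/epsilon. Then for all n >= N, |a_n - 4| = 5/n <= 5/N < epsilon.
So by the definition of the limit, lim a_n exists and equals 4.

4


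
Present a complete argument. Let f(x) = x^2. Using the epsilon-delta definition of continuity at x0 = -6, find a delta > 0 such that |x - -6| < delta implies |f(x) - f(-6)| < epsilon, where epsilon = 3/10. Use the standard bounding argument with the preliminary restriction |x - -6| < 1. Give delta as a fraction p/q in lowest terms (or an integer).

Factor: |x^2 - (-6)^2| = |x - -6| * |x + -6|.
Impose |x - -6| < 1 first. Then |x + -6| = |(x - -6) + 2*(-6)| <= |x - -6| + 2*|-6| < 1 + 12 = 13.
So |x^2 - (-6)^2| < delta * 13.
We need delta * 13 <= 3/10, i.e. delta <= 3/10/13 = 3/130.
Since 3/130 < 1, this is tighter than 1; take delta = 3/130.
So delta = 3/130 works.

3/130


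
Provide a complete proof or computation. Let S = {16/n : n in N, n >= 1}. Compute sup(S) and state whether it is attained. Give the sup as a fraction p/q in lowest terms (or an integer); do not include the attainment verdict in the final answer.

Analysis:
- Values: 16, 8, 16/3, 4, ... strictly decreasing.
- The maximum is 16 (n=1); sup = 16 (attained).
- The set is bounded below by 0; 16/n -> 0 so 0 is the greatest lower bound.
- 0 is not in the set, so inf = 0 is not attained.
Conclusion: sup(S) = 16, attained in S.

16


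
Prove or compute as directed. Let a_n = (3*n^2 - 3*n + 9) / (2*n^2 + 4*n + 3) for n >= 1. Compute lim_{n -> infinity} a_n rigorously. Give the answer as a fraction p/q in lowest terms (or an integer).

Divide numerator and denominator by n^2, the highest power:
numerator / n^2 = 3 - 3/n + 9/n^2
denominator / n^2 = 2 + 4/n + 3/n^2
As n -> infinity, all terms of the form c/n^k (k >= 1) tend to 0.
So numerator / n^2 -> 3 and denominator / n^2 -> 2.
Therefore lim a_n = 3/2.

3/2


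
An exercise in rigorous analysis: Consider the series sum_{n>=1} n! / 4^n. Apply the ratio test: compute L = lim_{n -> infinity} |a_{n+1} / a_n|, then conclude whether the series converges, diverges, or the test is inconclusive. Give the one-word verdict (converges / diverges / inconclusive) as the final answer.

Let a_n denote the general term. Form the ratio a_{n+1}/a_n and simplify:
a_{n+1}/a_n = n/4 + 1/4
Take the limit as n -> infinity: L = infinity.
Since L = infinity > 1 (or L = infinity), the ratio test implies the series diverges.

diverges


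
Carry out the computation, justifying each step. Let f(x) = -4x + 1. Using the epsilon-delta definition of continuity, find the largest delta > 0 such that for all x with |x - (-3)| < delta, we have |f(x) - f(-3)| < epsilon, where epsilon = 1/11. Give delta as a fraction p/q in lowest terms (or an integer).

We compute f(-3) = -4*(-3) + 1 = 13.
|f(x) - f(-3)| = |-4x + 1 - (13)| = |-4(x - (-3))| = 4|x - (-3)|.
We need 4|x - (-3)| < 1/11, i.e. |x - (-3)| < 1/11 / 4 = 1/44.
So any delta <= 1/44 works. Conversely, if delta > 1/44, then x = -3 + 1/44 satisfies |x - (-3)| = 1/44 < delta but |f(x) - f(-3)| = 4 * 1/44 = 1/11, which is not < 1/11; so no larger delta works.
Hence the largest such delta is 1/44.

1/44


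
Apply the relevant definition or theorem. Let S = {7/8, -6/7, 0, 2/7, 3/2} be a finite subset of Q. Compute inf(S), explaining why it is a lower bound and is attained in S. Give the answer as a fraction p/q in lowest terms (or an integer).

S is finite, so inf(S) = min(S).
Sorted increasing:
-6/7, 0, 2/7, 7/8, 3/2
The extremum is -6/7.
For every x in S, x >= -6/7. And -6/7 is in S, so it is attained.
Therefore inf(S) = -6/7.

-6/7


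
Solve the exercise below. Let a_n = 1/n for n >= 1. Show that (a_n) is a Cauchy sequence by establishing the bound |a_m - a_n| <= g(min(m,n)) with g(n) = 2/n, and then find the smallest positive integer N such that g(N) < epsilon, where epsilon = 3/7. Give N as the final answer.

For any m, n >= 1, by the triangle inequality:
|a_m - a_n| = |1/m - 1/n| <= 1/m + 1/n <= 2/min(m,n).
So g(n) = 2/n bounds the Cauchy difference. Since g(n) -> 0, (a_n) is Cauchy.
Now solve g(N) < 3/7: 2/N < 3/7 <=> N > 2 / (3/7) = 14/3.
The smallest integer strictly greater than 14/3 is N = 5.
Check: g(5) = 2/5 = 2/5 < 3/7; g(4) = 1/2 >= 3/7. So N = 5.

5


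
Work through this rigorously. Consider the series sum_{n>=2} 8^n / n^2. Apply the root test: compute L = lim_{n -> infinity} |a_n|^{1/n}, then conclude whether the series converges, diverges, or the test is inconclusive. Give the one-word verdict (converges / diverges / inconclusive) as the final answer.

Let a_n denote the general term. Form |a_n|^(1/n) and simplify:
|a_n|^(1/n) = 8/n^(2/n)
Take the limit as n -> infinity: L = 8.
Since L = 8 > 1, the root test implies divergence.

diverges


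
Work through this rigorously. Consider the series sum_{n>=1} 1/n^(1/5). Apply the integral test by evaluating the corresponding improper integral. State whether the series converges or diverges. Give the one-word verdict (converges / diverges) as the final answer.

Let f(x) = x^(-1/5). Then f is positive, continuous, and decreasing on [1, infinity), so the integral test applies.
Compute the improper integral int_{1}^infinity f(x) dx:
  antiderivative F(x) = 5*x^(4/5)/4.
  As x -> infinity, F(x) -> infinity (since p = 1/5 < 1).
  So the integral diverges. By the integral test, the series diverges.

diverges


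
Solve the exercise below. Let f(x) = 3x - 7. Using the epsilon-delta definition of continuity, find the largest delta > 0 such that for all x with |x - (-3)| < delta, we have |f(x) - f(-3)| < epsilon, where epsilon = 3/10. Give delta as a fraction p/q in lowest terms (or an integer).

We compute f(-3) = 3*(-3) - 7 = -16.
|f(x) - f(-3)| = |3x - 7 - (-16)| = |3(x - (-3))| = 3|x - (-3)|.
We need 3|x - (-3)| < 3/10, i.e. |x - (-3)| < 3/10 / 3 = 1/10.
So any delta <= 1/10 works. Conversely, if delta > 1/10, then x = -3 + 1/10 satisfies |x - (-3)| = 1/10 < delta but |f(x) - f(-3)| = 3 * 1/10 = 3/10, which is not < 3/10; so no larger delta works.
Hence the largest such delta is 1/10.

1/10


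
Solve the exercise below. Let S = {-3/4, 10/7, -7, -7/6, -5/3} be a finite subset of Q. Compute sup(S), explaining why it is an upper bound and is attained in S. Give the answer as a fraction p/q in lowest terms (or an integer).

S is finite, so sup(S) = max(S).
Sorted decreasing:
10/7, -3/4, -7/6, -5/3, -7
The extremum is 10/7.
For every x in S, x <= 10/7. And 10/7 is in S, so it is attained.
Therefore sup(S) = 10/7.

10/7


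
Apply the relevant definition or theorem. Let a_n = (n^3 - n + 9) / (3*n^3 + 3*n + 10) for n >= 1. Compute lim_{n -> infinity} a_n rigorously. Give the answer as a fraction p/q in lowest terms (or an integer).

Divide numerator and denominator by n^3, the highest power:
numerator / n^3 = 1 - 1/n^2 + 9/n^3
denominator / n^3 = 3 + 3/n^2 + 10/n^3
As n -> infinity, all terms of the form c/n^k (k >= 1) tend to 0.
So numerator / n^3 -> 1 and denominator / n^3 -> 3.
Therefore lim a_n = 1/3.

1/3


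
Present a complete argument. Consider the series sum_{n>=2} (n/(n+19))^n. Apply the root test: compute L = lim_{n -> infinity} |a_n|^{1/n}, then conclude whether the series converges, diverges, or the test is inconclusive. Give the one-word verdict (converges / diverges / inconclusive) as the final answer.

Let a_n denote the general term. Form |a_n|^(1/n) and simplify:
|a_n|^(1/n) = n/(n + 19)
Take the limit as n -> infinity: L = 1.
Since L = 1, the root test is inconclusive. (In fact a_n = (n/(n+19))^n -> e^(-19) != 0, so the nth-term test shows divergence; but the root test itself gives no conclusion.)

inconclusive


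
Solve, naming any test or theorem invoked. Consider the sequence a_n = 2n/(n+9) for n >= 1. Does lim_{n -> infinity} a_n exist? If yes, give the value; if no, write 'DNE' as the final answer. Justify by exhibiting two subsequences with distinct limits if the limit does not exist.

Examine the behaviour of a_n along subsequences.
Even-n subsequence a_{2k} = 2(2k)/(2k+9) -> 2. Odd-n subsequence a_{2k+1} = 2(2k+1)/(2k+10) -> 2. Both tend to 2, which suggests the limit is 2; verify directly.
|a_n - 2| = |2n - 2(n+9)| / (n+9) = 18/(n+9) < 18/n for every n >= 1.
Given epsilon > 0, choose a positive integer N > 18/epsilon. Then for all n >= N, |a_n - 2| < 18/n <= 18/N < epsilon.
So by the definition of the limit, lim a_n exists and equals 2.

2


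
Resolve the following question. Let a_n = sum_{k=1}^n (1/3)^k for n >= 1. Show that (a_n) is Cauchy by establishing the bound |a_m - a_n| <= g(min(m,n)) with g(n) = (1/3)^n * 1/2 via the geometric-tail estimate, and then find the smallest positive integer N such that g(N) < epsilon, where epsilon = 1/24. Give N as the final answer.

For m > n >= 1: |a_m - a_n| = sum_{k=n+1}^m (1/3)^k < sum_{k=n+1}^infinity (1/3)^k = (1/3)^(n+1) / (1 - 1/3) = (1/3)^n * (1/3) * (3/2) = (1/3)^n * 1/2.
So g(n) = (1/3)^n / 2. Since g(n) -> 0, (a_n) is Cauchy.
Now solve g(N) < 1/24: (1/3)^N / 2 < 1/24 <=> 3^N > 1 / (2 * 1/24) = 12.
Check powers of 3: 3^2 = 9 <= 12, 3^3 = 27 > 12.
So the smallest such N is 3. Check: g(3) = 1/(2 * 27) = 1/54 < 1/24.

3


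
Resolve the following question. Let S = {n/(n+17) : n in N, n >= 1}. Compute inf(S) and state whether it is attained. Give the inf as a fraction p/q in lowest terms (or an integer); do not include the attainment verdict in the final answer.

Analysis:
- Values: 1/18, 2/19, 3/20, 4/21, ... strictly increasing.
- Minimum is 1/18 (n=1); inf = 1/18 (attained).
- n/(n+17) = 1 - 17/(n+17) -> 1 from below as n -> infinity, and never equals 1.
- So sup = 1 (not attained).
Conclusion: inf(S) = 1/18, attained in S.

1/18


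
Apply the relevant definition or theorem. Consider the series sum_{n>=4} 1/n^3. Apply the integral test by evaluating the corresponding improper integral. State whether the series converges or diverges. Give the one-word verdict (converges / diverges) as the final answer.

Let f(x) = x^(-3). Then f is positive, continuous, and decreasing on [4, infinity), so the integral test applies.
Compute the improper integral int_{4}^infinity f(x) dx:
  antiderivative F(x) = -1/(2*x^2).
  As x -> infinity, F(x) -> 0 (since p = 3 > 1).
  So int = F(infinity) - F(4) = 0 - (-1/32) = 1/32.
  Finite, so by the integral test, the series converges.

converges


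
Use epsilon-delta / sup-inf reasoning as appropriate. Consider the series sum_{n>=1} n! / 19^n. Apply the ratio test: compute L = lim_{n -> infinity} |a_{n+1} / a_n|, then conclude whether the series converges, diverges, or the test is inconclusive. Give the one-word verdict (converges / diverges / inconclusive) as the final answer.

Let a_n denote the general term. Form the ratio a_{n+1}/a_n and simplify:
a_{n+1}/a_n = n/19 + 1/19
Take the limit as n -> infinity: L = infinity.
Since L = infinity > 1 (or L = infinity), the ratio test implies the series diverges.

diverges


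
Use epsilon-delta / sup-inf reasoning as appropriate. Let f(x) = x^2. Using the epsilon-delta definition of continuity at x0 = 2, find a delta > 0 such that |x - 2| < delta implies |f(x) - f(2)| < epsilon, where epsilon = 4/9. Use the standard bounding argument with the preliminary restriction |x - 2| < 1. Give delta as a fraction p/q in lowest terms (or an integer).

Factor: |x^2 - (2)^2| = |x - 2| * |x + 2|.
Impose |x - 2| < 1 first. Then |x + 2| = |(x - 2) + 2*(2)| <= |x - 2| + 2*|2| < 1 + 4 = 5.
So |x^2 - (2)^2| < delta * 5.
We need delta * 5 <= 4/9, i.e. delta <= 4/9/5 = 4/45.
Since 4/45 < 1, this is tighter than 1; take delta = 4/45.
So delta = 4/45 works.

4/45


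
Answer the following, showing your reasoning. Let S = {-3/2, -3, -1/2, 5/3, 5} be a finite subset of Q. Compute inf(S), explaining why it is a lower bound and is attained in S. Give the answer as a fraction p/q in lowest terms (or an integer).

S is finite, so inf(S) = min(S).
Sorted increasing:
-3, -3/2, -1/2, 5/3, 5
The extremum is -3.
For every x in S, x >= -3. And -3 is in S, so it is attained.
Therefore inf(S) = -3.

-3


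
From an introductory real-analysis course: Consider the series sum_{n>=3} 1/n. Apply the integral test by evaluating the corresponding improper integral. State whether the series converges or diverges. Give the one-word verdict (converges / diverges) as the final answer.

Let f(x) = 1/x. Then f is positive, continuous, and decreasing on [3, infinity), so the integral test applies.
Compute the improper integral int_{3}^infinity f(x) dx:
  antiderivative F(x) = log(x).
  As x -> infinity, log(x) -> infinity.
  So int = infinity - log(3) = infinity. By the integral test, the series diverges.

diverges


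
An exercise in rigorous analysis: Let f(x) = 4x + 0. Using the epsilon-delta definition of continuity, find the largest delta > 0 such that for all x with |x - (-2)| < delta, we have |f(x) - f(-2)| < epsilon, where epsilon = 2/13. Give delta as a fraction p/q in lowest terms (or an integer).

We compute f(-2) = 4*(-2) + 0 = -8.
|f(x) - f(-2)| = |4x + 0 - (-8)| = |4(x - (-2))| = 4|x - (-2)|.
We need 4|x - (-2)| < 2/13, i.e. |x - (-2)| < 2/13 / 4 = 1/26.
So any delta <= 1/26 works. Conversely, if delta > 1/26, then x = -2 + 1/26 satisfies |x - (-2)| = 1/26 < delta but |f(x) - f(-2)| = 4 * 1/26 = 2/13, which is not < 2/13; so no larger delta works.
Hence the largest such delta is 1/26.

1/26


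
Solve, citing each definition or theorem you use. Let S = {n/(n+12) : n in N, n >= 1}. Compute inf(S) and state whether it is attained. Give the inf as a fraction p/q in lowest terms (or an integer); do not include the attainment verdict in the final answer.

Analysis:
- Values: 1/13, 1/7, 1/5, 1/4, ... strictly increasing.
- Minimum is 1/13 (n=1); inf = 1/13 (attained).
- n/(n+12) = 1 - 12/(n+12) -> 1 from below as n -> infinity, and never equals 1.
- So sup = 1 (not attained).
Conclusion: inf(S) = 1/13, attained in S.

1/13


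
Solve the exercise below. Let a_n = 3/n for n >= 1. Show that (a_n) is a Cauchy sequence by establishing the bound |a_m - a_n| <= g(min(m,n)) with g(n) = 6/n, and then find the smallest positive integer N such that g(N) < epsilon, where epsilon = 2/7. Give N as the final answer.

For any m, n >= 1, by the triangle inequality:
|a_m - a_n| = |3/m - 3/n| <= 3*1/m + 3*1/n <= 6/min(m,n).
So g(n) = 6/n bounds the Cauchy difference. Since g(n) -> 0, (a_n) is Cauchy.
Now solve g(N) < 2/7: 6/N < 2/7 <=> N > 6 / (2/7) = 21.
The smallest integer strictly greater than 21 is N = 22.
Check: g(22) = 6/22 = 3/11 < 2/7; g(21) = 2/7 >= 2/7. So N = 22.

22


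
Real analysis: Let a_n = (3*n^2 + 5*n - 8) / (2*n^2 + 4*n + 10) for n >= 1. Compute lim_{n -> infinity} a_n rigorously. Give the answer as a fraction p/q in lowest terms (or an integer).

Divide numerator and denominator by n^2, the highest power:
numerator / n^2 = 3 + 5/n - 8/n^2
denominator / n^2 = 2 + 4/n + 10/n^2
As n -> infinity, all terms of the form c/n^k (k >= 1) tend to 0.
So numerator / n^2 -> 3 and denominator / n^2 -> 2.
Therefore lim a_n = 3/2.

3/2


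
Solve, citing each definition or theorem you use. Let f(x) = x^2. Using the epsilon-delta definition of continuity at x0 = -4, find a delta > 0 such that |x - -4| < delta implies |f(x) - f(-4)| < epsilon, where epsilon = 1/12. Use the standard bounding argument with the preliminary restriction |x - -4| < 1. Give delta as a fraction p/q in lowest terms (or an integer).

Factor: |x^2 - (-4)^2| = |x - -4| * |x + -4|.
Impose |x - -4| < 1 first. Then |x + -4| = |(x - -4) + 2*(-4)| <= |x - -4| + 2*|-4| < 1 + 8 = 9.
So |x^2 - (-4)^2| < delta * 9.
We need delta * 9 <= 1/12, i.e. delta <= 1/12/9 = 1/108.
Since 1/108 < 1, this is tighter than 1; take delta = 1/108.
So delta = 1/108 works.

1/108


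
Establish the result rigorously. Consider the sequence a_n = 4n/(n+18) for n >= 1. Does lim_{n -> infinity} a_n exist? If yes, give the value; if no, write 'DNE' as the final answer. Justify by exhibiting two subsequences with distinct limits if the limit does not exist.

Examine the behaviour of a_n along subsequences.
Even-n subsequence a_{2k} = 4(2k)/(2k+18) -> 4. Odd-n subsequence a_{2k+1} = 4(2k+1)/(2k+19) -> 4. Both tend to 4, which suggests the limit is 4; verify directly.
|a_n - 4| = |4n - 4(n+18)| / (n+18) = 72/(n+18) < 72/n for every n >= 1.
Given epsilon > 0, choose a positive integer N > 72/epsilon. Then for all n >= N, |a_n - 4| < 72/n <= 72/N < epsilon.
So by the definition of the limit, lim a_n exists and equals 4.

4


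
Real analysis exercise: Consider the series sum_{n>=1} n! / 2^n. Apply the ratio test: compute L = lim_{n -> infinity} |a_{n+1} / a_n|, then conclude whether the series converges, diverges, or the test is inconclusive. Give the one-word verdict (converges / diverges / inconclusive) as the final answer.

Let a_n denote the general term. Form the ratio a_{n+1}/a_n and simplify:
a_{n+1}/a_n = n/2 + 1/2
Take the limit as n -> infinity: L = infinity.
Since L = infinity > 1 (or L = infinity), the ratio test implies the series diverges.

diverges


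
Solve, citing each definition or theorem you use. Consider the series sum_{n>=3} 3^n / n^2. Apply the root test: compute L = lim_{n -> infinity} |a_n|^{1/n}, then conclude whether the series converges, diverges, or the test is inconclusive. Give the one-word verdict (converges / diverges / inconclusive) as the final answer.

Let a_n denote the general term. Form |a_n|^(1/n) and simplify:
|a_n|^(1/n) = 3/n^(2/n)
Take the limit as n -> infinity: L = 3.
Since L = 3 > 1, the root test implies divergence.

diverges


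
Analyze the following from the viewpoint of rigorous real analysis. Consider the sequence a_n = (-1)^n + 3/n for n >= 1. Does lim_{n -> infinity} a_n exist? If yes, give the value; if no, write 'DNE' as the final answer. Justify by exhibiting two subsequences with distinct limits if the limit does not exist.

Examine the behaviour of a_n along subsequences.
a_{2k} = 1 + 3/(2k) -> 1. a_{2k+1} = -1 + 3/(2k+1) -> -1.
Since these two subsequential limits are 1 and -1, distinct, the full sequence cannot converge (a convergent sequence has all subsequences tending to the same limit). So lim a_n does not exist.

DNE


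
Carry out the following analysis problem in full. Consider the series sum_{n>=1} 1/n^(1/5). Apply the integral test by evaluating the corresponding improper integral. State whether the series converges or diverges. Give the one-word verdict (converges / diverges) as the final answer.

Let f(x) = x^(-1/5). Then f is positive, continuous, and decreasing on [1, infinity), so the integral test applies.
Compute the improper integral int_{1}^infinity f(x) dx:
  antiderivative F(x) = 5*x^(4/5)/4.
  As x -> infinity, F(x) -> infinity (since p = 1/5 < 1).
  So the integral diverges. By the integral test, the series diverges.

diverges


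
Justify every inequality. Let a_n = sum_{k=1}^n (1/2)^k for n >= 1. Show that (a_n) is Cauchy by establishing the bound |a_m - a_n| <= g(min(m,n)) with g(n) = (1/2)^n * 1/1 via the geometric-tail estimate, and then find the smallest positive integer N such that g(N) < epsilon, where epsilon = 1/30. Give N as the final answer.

For m > n >= 1: |a_m - a_n| = sum_{k=n+1}^m (1/2)^k < sum_{k=n+1}^infinity (1/2)^k = (1/2)^(n+1) / (1 - 1/2) = (1/2)^n * (1/2) * (2/1) = (1/2)^n * 1/1.
So g(n) = (1/2)^n / 1. Since g(n) -> 0, (a_n) is Cauchy.
Now solve g(N) < 1/30: (1/2)^N / 1 < 1/30 <=> 2^N > 1 / (1 * 1/30) = 30.
Check powers of 2: 2^4 = 16 <= 30, 2^5 = 32 > 30.
So the smallest such N is 5. Check: g(5) = 1/(1 * 32) = 1/32 < 1/30.

5


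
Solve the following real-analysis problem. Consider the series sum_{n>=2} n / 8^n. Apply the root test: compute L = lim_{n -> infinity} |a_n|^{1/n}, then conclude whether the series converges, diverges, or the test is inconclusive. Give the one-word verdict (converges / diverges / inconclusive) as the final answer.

Let a_n denote the general term. Form |a_n|^(1/n) and simplify:
|a_n|^(1/n) = n^(1/n)/8
Take the limit as n -> infinity: L = 1/8.
Since L = 1/8 < 1, the root test implies convergence.

converges


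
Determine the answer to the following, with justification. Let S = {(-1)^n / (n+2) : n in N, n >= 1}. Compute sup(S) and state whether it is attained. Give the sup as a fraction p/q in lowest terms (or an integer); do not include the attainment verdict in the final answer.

Analysis:
- Values: -1/3, 1/4, -1/5, 1/6, -1/7, ...
- Positive terms (even n): 1/(2+2), 1/(4+2), ... decreasing -> max = 1/4 (n=2).
- Negative terms (odd n): -1/(1+2), -1/(3+2), ... increasing -> min = -1/3 (n=1).
- So sup = 1/4 (attained at n=2); inf = -1/3 (attained at n=1).
Conclusion: sup(S) = 1/4, attained in S.

1/4


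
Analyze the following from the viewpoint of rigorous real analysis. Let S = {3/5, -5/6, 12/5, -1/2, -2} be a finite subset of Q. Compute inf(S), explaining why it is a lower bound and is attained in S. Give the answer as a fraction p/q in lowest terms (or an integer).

S is finite, so inf(S) = min(S).
Sorted increasing:
-2, -5/6, -1/2, 3/5, 12/5
The extremum is -2.
For every x in S, x >= -2. And -2 is in S, so it is attained.
Therefore inf(S) = -2.

-2


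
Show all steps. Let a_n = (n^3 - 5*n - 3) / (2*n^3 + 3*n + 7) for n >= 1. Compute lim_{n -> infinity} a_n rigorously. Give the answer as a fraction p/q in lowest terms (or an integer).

Divide numerator and denominator by n^3, the highest power:
numerator / n^3 = 1 - 5/n^2 - 3/n^3
denominator / n^3 = 2 + 3/n^2 + 7/n^3
As n -> infinity, all terms of the form c/n^k (k >= 1) tend to 0.
So numerator / n^3 -> 1 and denominator / n^3 -> 2.
Therefore lim a_n = 1/2.

1/2


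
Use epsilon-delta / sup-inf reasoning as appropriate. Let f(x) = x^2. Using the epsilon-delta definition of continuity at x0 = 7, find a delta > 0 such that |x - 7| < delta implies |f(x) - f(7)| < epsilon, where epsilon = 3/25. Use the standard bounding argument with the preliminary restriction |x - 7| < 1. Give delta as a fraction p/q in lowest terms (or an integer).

Factor: |x^2 - (7)^2| = |x - 7| * |x + 7|.
Impose |x - 7| < 1 first. Then |x + 7| = |(x - 7) + 2*(7)| <= |x - 7| + 2*|7| < 1 + 14 = 15.
So |x^2 - (7)^2| < delta * 15.
We need delta * 15 <= 3/25, i.e. delta <= 3/25/15 = 1/125.
Since 1/125 < 1, this is tighter than 1; take delta = 1/125.
So delta = 1/125 works.

1/125


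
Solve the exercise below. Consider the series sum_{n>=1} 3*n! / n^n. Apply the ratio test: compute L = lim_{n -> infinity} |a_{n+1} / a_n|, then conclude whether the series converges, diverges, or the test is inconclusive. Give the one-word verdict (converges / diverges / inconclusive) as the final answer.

Let a_n denote the general term. Form the ratio a_{n+1}/a_n and simplify:
a_{n+1}/a_n = (n/(n + 1))^n
Take the limit as n -> infinity: L = exp(-1).
Since L = exp(-1) < 1, the ratio test implies the series converges.

converges


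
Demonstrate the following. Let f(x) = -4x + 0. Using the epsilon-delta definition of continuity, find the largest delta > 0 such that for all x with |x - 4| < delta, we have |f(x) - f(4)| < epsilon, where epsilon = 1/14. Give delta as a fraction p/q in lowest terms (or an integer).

We compute f(4) = -4*(4) + 0 = -16.
|f(x) - f(4)| = |-4x + 0 - (-16)| = |-4(x - 4)| = 4|x - 4|.
We need 4|x - 4| < 1/14, i.e. |x - 4| < 1/14 / 4 = 1/56.
So any delta <= 1/56 works. Conversely, if delta > 1/56, then x = 4 + 1/56 satisfies |x - 4| = 1/56 < delta but |f(x) - f(4)| = 4 * 1/56 = 1/14, which is not < 1/14; so no larger delta works.
Hence the largest such delta is 1/56.

1/56


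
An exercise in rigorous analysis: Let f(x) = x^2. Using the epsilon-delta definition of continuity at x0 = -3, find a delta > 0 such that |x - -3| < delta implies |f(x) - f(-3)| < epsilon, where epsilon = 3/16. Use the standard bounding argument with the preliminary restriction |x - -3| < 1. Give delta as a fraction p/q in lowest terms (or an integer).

Factor: |x^2 - (-3)^2| = |x - -3| * |x + -3|.
Impose |x - -3| < 1 first. Then |x + -3| = |(x - -3) + 2*(-3)| <= |x - -3| + 2*|-3| < 1 + 6 = 7.
So |x^2 - (-3)^2| < delta * 7.
We need delta * 7 <= 3/16, i.e. delta <= 3/16/7 = 3/112.
Since 3/112 < 1, this is tighter than 1; take delta = 3/112.
So delta = 3/112 works.

3/112


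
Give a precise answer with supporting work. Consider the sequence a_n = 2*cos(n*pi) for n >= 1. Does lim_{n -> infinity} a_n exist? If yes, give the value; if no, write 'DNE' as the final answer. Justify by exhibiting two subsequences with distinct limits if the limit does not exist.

Examine the behaviour of a_n along subsequences.
cos(n*pi) = (-1)^n, so a_n = 2*(-1)^n. a_{2k} = 2 -> 2. a_{2k+1} = -2 -> -2.
Since these two subsequential limits are 2 and -2, distinct, the full sequence cannot converge (a convergent sequence has all subsequences tending to the same limit). So lim a_n does not exist.

DNE


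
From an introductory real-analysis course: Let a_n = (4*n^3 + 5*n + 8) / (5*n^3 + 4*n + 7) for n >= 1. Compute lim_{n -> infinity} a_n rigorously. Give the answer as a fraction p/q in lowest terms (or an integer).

Divide numerator and denominator by n^3, the highest power:
numerator / n^3 = 4 + 5/n^2 + 8/n^3
denominator / n^3 = 5 + 4/n^2 + 7/n^3
As n -> infinity, all terms of the form c/n^k (k >= 1) tend to 0.
So numerator / n^3 -> 4 and denominator / n^3 -> 5.
Therefore lim a_n = 4/5.

4/5


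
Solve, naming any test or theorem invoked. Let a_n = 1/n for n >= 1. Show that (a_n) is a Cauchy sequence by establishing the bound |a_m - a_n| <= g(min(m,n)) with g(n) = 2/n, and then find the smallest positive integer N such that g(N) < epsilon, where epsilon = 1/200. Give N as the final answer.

For any m, n >= 1, by the triangle inequality:
|a_m - a_n| = |1/m - 1/n| <= 1/m + 1/n <= 2/min(m,n).
So g(n) = 2/n bounds the Cauchy difference. Since g(n) -> 0, (a_n) is Cauchy.
Now solve g(N) < 1/200: 2/N < 1/200 <=> N > 2 / (1/200) = 400.
The smallest integer strictly greater than 400 is N = 401.
Check: g(401) = 2/401 = 2/401 < 1/200; g(400) = 1/200 >= 1/200. So N = 401.

401


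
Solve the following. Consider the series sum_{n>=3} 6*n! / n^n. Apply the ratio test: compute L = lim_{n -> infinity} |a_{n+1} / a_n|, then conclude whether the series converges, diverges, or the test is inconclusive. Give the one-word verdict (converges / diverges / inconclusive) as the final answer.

Let a_n denote the general term. Form the ratio a_{n+1}/a_n and simplify:
a_{n+1}/a_n = (n/(n + 1))^n
Take the limit as n -> infinity: L = exp(-1).
Since L = exp(-1) < 1, the ratio test implies the series converges.

converges


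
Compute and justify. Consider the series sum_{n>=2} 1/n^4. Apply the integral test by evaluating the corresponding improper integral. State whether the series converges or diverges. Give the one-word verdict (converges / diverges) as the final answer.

Let f(x) = x^(-4). Then f is positive, continuous, and decreasing on [2, infinity), so the integral test applies.
Compute the improper integral int_{2}^infinity f(x) dx:
  antiderivative F(x) = -1/(3*x^3).
  As x -> infinity, F(x) -> 0 (since p = 4 > 1).
  So int = F(infinity) - F(2) = 0 - (-1/24) = 1/24.
  Finite, so by the integral test, the series converges.

converges


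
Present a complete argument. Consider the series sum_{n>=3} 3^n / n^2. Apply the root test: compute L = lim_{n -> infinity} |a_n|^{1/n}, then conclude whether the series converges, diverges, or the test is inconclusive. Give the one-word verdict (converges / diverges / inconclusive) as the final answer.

Let a_n denote the general term. Form |a_n|^(1/n) and simplify:
|a_n|^(1/n) = 3/n^(2/n)
Take the limit as n -> infinity: L = 3.
Since L = 3 > 1, the root test implies divergence.

diverges


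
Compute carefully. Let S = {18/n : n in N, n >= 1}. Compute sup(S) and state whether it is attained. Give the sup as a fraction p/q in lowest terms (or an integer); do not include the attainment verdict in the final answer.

Analysis:
- Values: 18, 9, 6, 9/2, ... strictly decreasing.
- The maximum is 18 (n=1); sup = 18 (attained).
- The set is bounded below by 0; 18/n -> 0 so 0 is the greatest lower bound.
- 0 is not in the set, so inf = 0 is not attained.
Conclusion: sup(S) = 18, attained in S.

18


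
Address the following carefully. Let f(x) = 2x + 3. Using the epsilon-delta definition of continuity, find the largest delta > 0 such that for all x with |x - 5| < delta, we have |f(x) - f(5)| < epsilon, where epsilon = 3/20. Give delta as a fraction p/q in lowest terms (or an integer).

We compute f(5) = 2*(5) + 3 = 13.
|f(x) - f(5)| = |2x + 3 - (13)| = |2(x - 5)| = 2|x - 5|.
We need 2|x - 5| < 3/20, i.e. |x - 5| < 3/20 / 2 = 3/40.
So any delta <= 3/40 works. Conversely, if delta > 3/40, then x = 5 + 3/40 satisfies |x - 5| = 3/40 < delta but |f(x) - f(5)| = 2 * 3/40 = 3/20, which is not < 3/20; so no larger delta works.
Hence the largest such delta is 3/40.

3/40
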